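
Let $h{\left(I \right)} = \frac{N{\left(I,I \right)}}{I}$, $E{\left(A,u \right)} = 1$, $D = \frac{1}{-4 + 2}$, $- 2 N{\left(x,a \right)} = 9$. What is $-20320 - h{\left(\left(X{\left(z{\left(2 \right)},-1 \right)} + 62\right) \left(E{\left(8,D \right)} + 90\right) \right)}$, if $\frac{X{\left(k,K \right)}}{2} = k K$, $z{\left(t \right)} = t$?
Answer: $- \frac{214497911}{10556} \approx -20320.0$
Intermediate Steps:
$N{\left(x,a \right)} = - \frac{9}{2}$ ($N{\left(x,a \right)} = \left(- \frac{1}{2}\right) 9 = - \frac{9}{2}$)
$D = - \frac{1}{2}$ ($D = \frac{1}{-2} = - \frac{1}{2} \approx -0.5$)
$X{\left(k,K \right)} = 2 K k$ ($X{\left(k,K \right)} = 2 k K = 2 K k$)
$h{\left(I \right)} = - \frac{9}{2 I}$
$-20320 - h{\left(\left(X{\left(z{\left(2 \right)},-1 \right)} + 62\right) \left(E{\left(8,D \right)} + 90\right) \right)} = -20320 - - \frac{9}{2 \left(2 \left(-1\right) 2 + 62\right) \left(1 + 90\right)} = -20320 - - \frac{9}{2 \left(-4 + 62\right) 91} = -20320 - - \frac{9}{2 \cdot 58 \cdot 91} = -20320 - - \frac{9}{2 \cdot 5278} = -20320 - \left(- \frac{9}{2}\right) \frac{1}{5278} = -20320 - - \frac{9}{10556} = -20320 + \frac{9}{10556} = - \frac{214497911}{10556}$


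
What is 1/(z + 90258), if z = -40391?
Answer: 1/49867 ≈ 2.0053e-5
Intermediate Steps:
1/(z + 90258) = 1/(-40391 + 90258) = 1/49867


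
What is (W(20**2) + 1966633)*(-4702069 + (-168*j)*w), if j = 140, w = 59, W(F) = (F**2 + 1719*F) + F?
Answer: -17140408497117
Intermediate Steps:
W(F) = F**2 + 1720*F
(W(20**2) + 1966633)*(-4702069 + (-168*j)*w) = (20**2*(1720 + 20**2) + 1966633)*(-4702069 - 168*140*59) = (400*(1720 + 400) + 1966633)*(-4702069 - 23520*59) = (400*2120 + 1966633)*(-4702069 - 1387680) = (848000 + 1966633)*(-6089749) = 2814633*(-6089749) = -17140408497117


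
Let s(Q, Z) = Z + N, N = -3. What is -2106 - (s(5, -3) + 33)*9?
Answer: -2349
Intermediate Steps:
s(Q, Z) = -3 + Z (s(Q, Z) = Z - 3 = -3 + Z)
-2106 - (s(5, -3) + 33)*9 = -2106 - ((-3 - 3) + 33)*9 = -2106 - (-6 + 33)*9 = -2106 - 27*9 = -2106 - 1*243 = -2106 - 243 = -2349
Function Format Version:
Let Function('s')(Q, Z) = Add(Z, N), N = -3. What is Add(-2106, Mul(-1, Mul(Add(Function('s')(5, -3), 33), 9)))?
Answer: -2349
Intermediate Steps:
Function('s')(Q, Z) = Add(-3, Z) (Function('s')(Q, Z) = Add(Z, -3) = Add(-3, Z))
Add(-2106, Mul(-1, Mul(Add(Function('s')(5, -3), 33), 9))) = Add(-2106, Mul(-1, Mul(Add(Add(-3, -3), 33), 9))) = Add(-2106, Mul(-1, Mul(Add(-6, 33), 9))) = Add(-2106, Mul(-1, Mul(27, 9))) = Add(-2106, Mul(-1, 243)) = Add(-2106, -243) = -2349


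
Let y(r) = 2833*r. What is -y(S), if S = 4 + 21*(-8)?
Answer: 464612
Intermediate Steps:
S = -164 (S = 4 - 168 = -164)
-y(S) = -2833*(-164) = -1*(-464612) = 464612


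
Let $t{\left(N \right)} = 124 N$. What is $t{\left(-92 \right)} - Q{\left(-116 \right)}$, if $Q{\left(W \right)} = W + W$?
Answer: $-11176$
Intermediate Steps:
$Q{\left(W \right)} = 2 W$
$t{\left(-92 \right)} - Q{\left(-116 \right)} = 124 \left(-92\right) - 2 \left(-116\right) = -11408 - -232 = -11408 + 232 = -11176$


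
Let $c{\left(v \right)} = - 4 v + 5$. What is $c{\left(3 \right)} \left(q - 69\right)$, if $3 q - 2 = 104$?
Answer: $\frac{707}{3} \approx 235.67$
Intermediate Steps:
$q = \frac{106}{3}$ ($q = \frac{2}{3} + \frac{1}{3} \cdot 104 = \frac{2}{3} + \frac{104}{3} = \frac{106}{3} \approx 35.333$)
$c{\left(v \right)} = 5 - 4 v$
$c{\left(3 \right)} \left(q - 69\right) = \left(5 - 12\right) \left(\frac{106}{3} - 69\right) = \left(5 - 12\right) \left(- \frac{101}{3}\right) = \left(-7\right) \left(- \frac{101}{3}\right) = \frac{707}{3}$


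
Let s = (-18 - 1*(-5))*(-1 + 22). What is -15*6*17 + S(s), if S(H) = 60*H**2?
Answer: 4470210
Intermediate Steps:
s = -273 (s = (-18 + 5)*21 = -13*21 = -273)
-15*6*17 + S(s) = -15*6*17 + 60*(-273)**2 = -90*17 + 60*74529 = -1530 + 4471740 = 4470210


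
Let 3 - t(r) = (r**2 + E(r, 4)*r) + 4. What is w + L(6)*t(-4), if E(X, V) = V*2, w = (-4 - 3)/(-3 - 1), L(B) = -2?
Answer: -113/4 ≈ -28.250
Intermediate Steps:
w = 7/4 (w = -7/(-4) = -7*(-1/4) = 7/4 ≈ 1.7500)
E(X, V) = 2*V
t(r) = -1 - r**2 - 8*r (t(r) = 3 - ((r**2 + (2*4)*r) + 4) = 3 - ((r**2 + 8*r) + 4) = 3 - (4 + r**2 + 8*r) = 3 + (-4 - r**2 - 8*r) = -1 - r**2 - 8*r)
w + L(6)*t(-4) = 7/4 - 2*(-1 - 1*(-4)**2 - 8*(-4)) = 7/4 - 2*(-1 - 1*16 + 32) = 7/4 - 2*(-1 - 16 + 32) = 7/4 - 2*15 = 7/4 - 30 = -113/4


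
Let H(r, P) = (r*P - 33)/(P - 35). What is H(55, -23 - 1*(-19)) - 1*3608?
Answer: -140459/39 ≈ -3601.5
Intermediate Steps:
H(r, P) = (-33 + P*r)/(-35 + P) (H(r, P) = (P*r - 33)/(-35 + P) = (-33 + P*r)/(-35 + P))
H(55, -23 - 1*(-19)) - 1*3608 = (-33 + (-23 - 1*(-19))*55)/(-35 + (-23 - 1*(-19))) - 1*3608 = (-33 + (-23 + 19)*55)/(-35 + (-23 + 19)) - 3608 = (-33 - 4*55)/(-35 - 4) - 3608 = (-33 - 220)/(-39) - 3608 = -1/39*(-253) - 3608 = 253/39 - 3608 = -140459/39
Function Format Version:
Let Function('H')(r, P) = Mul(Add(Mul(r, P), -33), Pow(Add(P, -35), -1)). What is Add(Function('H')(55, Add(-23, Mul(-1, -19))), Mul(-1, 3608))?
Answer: Rational(-140459, 39) ≈ -3601.5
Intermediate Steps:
Function('H')(r, P) = Mul(Pow(Add(-35, P), -1), Add(-33, Mul(P, r))) (Function('H')(r, P) = Mul(Add(Mul(P, r), -33), Pow(Add(-35, P), -1)) = Mul(Add(-33, Mul(P, r)), Pow(Add(-35, P), -1)) = Mul(Pow(Add(-35, P), -1), Add(-33, Mul(P, r))))
Add(Function('H')(55, Add(-23, Mul(-1, -19))), Mul(-1, 3608)) = Add(Mul(Pow(Add(-35, Add(-23, Mul(-1, -19))), -1), Add(-33, Mul(Add(-23, Mul(-1, -19)), 55))), Mul(-1, 3608)) = Add(Mul(Pow(Add(-35, Add(-23, 19)), -1), Add(-33, Mul(Add(-23, 19), 55))), -3608) = Add(Mul(Pow(Add(-35, -4), -1), Add(-33, Mul(-4, 55))), -3608) = Add(Mul(Pow(-39, -1), Add(-33, -220)), -3608) = Add(Mul(Rational(-1, 39), -253), -3608) = Add(Rational(253, 39), -3608) = Rational(-140459, 39)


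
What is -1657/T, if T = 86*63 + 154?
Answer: -1657/5572 ≈ -0.29738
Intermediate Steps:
T = 5572 (T = 5418 + 154 = 5572)
-1657/T = -1657/5572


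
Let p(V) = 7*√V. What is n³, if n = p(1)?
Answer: 343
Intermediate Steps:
n = 7 (n = 7*√1 = 7*1 = 7)
n³ = 7³ = 343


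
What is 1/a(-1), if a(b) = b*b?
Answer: 1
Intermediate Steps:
a(b) = b²
1/a(-1) = 1/((-1)²) = 1/1 = 1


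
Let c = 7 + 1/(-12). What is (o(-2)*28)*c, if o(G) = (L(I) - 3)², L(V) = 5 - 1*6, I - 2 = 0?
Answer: 9296/3 ≈ 3098.7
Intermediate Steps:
I = 2 (I = 2 + 0 = 2)
L(V) = -1 (L(V) = 5 - 6 = -1)
c = 83/12 (c = 7 + 1*(-1/12) = 7 - 1/12 = 83/12 ≈ 6.9167)
o(G) = 16 (o(G) = (-1 - 3)² = (-4)² = 16)
(o(-2)*28)*c = (16*28)*(83/12) = 448*(83/12) = 9296/3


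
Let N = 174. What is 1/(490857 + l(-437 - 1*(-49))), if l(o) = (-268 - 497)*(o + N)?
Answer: 1/654567 ≈ 1.5277e-6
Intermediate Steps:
l(o) = -133110 - 765*o (l(o) = (-268 - 497)*(o + 174) = -765*(174 + o) = -133110 - 765*o)
1/(490857 + l(-437 - 1*(-49))) = 1/(490857 + (-133110 - 765*(-437 - 1*(-49)))) = 1/(490857 + (-133110 - 765*(-437 + 49))) = 1/(490857 + (-133110 - 765*(-388))) = 1/(490857 + (-133110 + 296820)) = 1/(490857 + 163710) = 1/654567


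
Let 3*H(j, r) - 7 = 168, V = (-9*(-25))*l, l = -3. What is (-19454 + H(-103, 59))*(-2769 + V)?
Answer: 66798676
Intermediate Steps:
V = -675 (V = -9*(-25)*(-3) = 225*(-3) = -675)
H(j, r) = 175/3 (H(j, r) = 7/3 + (1/3)*168 = 7/3 + 56 = 175/3)
(-19454 + H(-103, 59))*(-2769 + V) = (-19454 + 175/3)*(-2769 - 675) = -58187/3*(-3444) = 66798676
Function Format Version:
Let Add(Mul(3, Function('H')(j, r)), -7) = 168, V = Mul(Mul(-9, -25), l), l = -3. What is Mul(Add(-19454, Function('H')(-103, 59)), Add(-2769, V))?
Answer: 66798676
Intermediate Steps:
V = -675 (V = Mul(Mul(-9, -25), -3) = Mul(225, -3) = -675)
Function('H')(j, r) = Rational(175, 3) (Function('H')(j, r) = Add(Rational(7, 3), Mul(Rational(1, 3), 168)) = Add(Rational(7, 3), 56) = Rational(175, 3))
Mul(Add(-19454, Function('H')(-103, 59)), Add(-2769, V)) = Mul(Add(-19454, Rational(175, 3)), Add(-2769, -675)) = Mul(Rational(-58187, 3), -3444) = 66798676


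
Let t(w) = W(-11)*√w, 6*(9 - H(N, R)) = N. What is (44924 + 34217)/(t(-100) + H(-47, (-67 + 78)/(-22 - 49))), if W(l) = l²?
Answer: 47959446/52717801 - 3447381960*I/52717801 ≈ 0.90974 - 65.393*I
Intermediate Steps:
H(N, R) = 9 - N/6
t(w) = 121*√w (t(w) = (-11)²*√w = 121*√w)
(44924 + 34217)/(t(-100) + H(-47, (-67 + 78)/(-22 - 49))) = (44924 + 34217)/(121*√(-100) + (9 - ⅙*(-47))) = 79141/(121*(10*I) + (9 + 47/6)) = 79141/(1210*I + 101/6) = 79141/(101/6 + 1210*I) = 79141*(36*(101/6 - 1210*I)/52717801) = 2849076*(101/6 - 1210*I)/52717801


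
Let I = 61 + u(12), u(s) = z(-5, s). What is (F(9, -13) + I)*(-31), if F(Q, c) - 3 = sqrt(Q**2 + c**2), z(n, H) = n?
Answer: -1829 - 155*sqrt(10) ≈ -2319.2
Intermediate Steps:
u(s) = -5
F(Q, c) = 3 + sqrt(Q**2 + c**2)
I = 56 (I = 61 - 5 = 56)
(F(9, -13) + I)*(-31) = ((3 + sqrt(9**2 + (-13)**2)) + 56)*(-31) = ((3 + sqrt(81 + 169)) + 56)*(-31) = ((3 + sqrt(250)) + 56)*(-31) = ((3 + 5*sqrt(10)) + 56)*(-31) = (59 + 5*sqrt(10))*(-31) = -1829 - 155*sqrt(10)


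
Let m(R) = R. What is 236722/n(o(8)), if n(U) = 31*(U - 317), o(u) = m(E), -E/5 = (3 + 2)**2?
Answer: -118361/6851 ≈ -17.276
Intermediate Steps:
E = -125 (E = -5*(3 + 2)**2 = -5*5**2 = -5*25 = -125)
o(u) = -125
n(U) = -9827 + 31*U (n(U) = 31*(-317 + U) = -9827 + 31*U)
236722/n(o(8)) = 236722/(-9827 + 31*(-125)) = 236722/(-9827 - 3875) = 236722/(-13702) = 236722*(-1/13702) = -118361/6851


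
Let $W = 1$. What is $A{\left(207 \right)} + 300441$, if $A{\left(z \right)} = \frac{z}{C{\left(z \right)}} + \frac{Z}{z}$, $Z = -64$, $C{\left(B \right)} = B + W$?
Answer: $\frac{12935817233}{43056} \approx 3.0044 \cdot 10^{5}$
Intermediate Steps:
$C{\left(B \right)} = 1 + B$ ($C{\left(B \right)} = B + 1 = 1 + B$)
$A{\left(z \right)} = - \frac{64}{z} + \frac{z}{1 + z}$ ($A{\left(z \right)} = \frac{z}{1 + z} - \frac{64}{z} = - \frac{64}{z} + \frac{z}{1 + z}$)
$A{\left(207 \right)} + 300441 = \left(- \frac{64}{207} + \frac{207}{1 + 207}\right) + 300441 = \left(\left(-64\right) \frac{1}{207} + \frac{207}{208}\right) + 300441 = \left(- \frac{64}{207} + 207 \cdot \frac{1}{208}\right) + 300441 = \left(- \frac{64}{207} + \frac{207}{208}\right) + 300441 = \frac{29537}{43056} + 300441 = \frac{12935817233}{43056}$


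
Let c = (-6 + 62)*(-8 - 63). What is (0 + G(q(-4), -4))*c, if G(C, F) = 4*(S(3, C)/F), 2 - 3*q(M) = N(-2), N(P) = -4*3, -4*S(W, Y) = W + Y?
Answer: -22862/3 ≈ -7620.7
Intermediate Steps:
S(W, Y) = -W/4 - Y/4 (S(W, Y) = -(W + Y)/4 = -W/4 - Y/4)
N(P) = -12
q(M) = 14/3 (q(M) = ⅔ - ⅓*(-12) = ⅔ + 4 = 14/3)
G(C, F) = 4*(-¾ - C/4)/F (G(C, F) = 4*((-¼*3 - C/4)/F) = 4*((-¾ - C/4)/F) = 4*(-¾ - C/4)/F)
c = -3976 (c = 56*(-71) = -3976)
(0 + G(q(-4), -4))*c = (0 + (-3 - 1*14/3)/(-4))*(-3976) = (0 - (-3 - 14/3)/4)*(-3976) = (0 - ¼*(-23/3))*(-3976) = (0 + 23/12)*(-3976) = (23/12)*(-3976) = -22862/3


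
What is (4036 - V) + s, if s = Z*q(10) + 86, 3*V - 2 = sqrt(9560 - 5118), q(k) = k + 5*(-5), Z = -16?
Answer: 13084/3 - sqrt(4442)/3 ≈ 4339.1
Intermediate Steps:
q(k) = -25 + k (q(k) = k - 25 = -25 + k)
V = 2/3 + sqrt(4442)/3 (V = 2/3 + sqrt(9560 - 5118)/3 = 2/3 + sqrt(4442)/3 ≈ 22.883)
s = 326 (s = -16*(-25 + 10) + 86 = -16*(-15) + 86 = 240 + 86 = 326)
(4036 - V) + s = (4036 - (2/3 + sqrt(4442)/3)) + 326 = (4036 + (-2/3 - sqrt(4442)/3)) + 326 = (12106/3 - sqrt(4442)/3) + 326 = 13084/3 - sqrt(4442)/3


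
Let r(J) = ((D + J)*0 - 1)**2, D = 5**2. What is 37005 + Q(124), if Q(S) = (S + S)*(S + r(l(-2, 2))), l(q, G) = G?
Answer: 68005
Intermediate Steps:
D = 25
r(J) = 1 (r(J) = ((25 + J)*0 - 1)**2 = (0 - 1)**2 = (-1)**2 = 1)
Q(S) = 2*S*(1 + S) (Q(S) = (S + S)*(S + 1) = (2*S)*(1 + S) = 2*S*(1 + S))
37005 + Q(124) = 37005 + 2*124*(1 + 124) = 37005 + 2*124*125 = 37005 + 31000 = 68005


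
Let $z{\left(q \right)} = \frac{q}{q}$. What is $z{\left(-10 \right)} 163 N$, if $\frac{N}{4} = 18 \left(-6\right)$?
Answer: $-70416$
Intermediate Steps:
$z{\left(q \right)} = 1$
$N = -432$ ($N = 4 \cdot 18 \left(-6\right) = 4 \left(-108\right) = -432$)
$z{\left(-10 \right)} 163 N = 1 \cdot 163 \left(-432\right) = 163 \left(-432\right) = -70416$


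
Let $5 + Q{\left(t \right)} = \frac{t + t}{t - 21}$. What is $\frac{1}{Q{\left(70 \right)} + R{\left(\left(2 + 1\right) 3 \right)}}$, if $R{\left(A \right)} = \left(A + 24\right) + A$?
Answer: $\frac{7}{279} \approx 0.02509$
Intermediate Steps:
$Q{\left(t \right)} = -5 + \frac{2 t}{-21 + t}$ ($Q{\left(t \right)} = -5 + \frac{t + t}{t - 21} = -5 + \frac{2 t}{-21 + t}$)
$R{\left(A \right)} = 24 + 2 A$ ($R{\left(A \right)} = \left(24 + A\right) + A = 24 + 2 A$)
$\frac{1}{Q{\left(70 \right)} + R{\left(\left(2 + 1\right) 3 \right)}} = \frac{1}{\frac{3 \left(35 - 70\right)}{-21 + 70} + \left(24 + 2 \left(2 + 1\right) 3\right)} = \frac{1}{\frac{3 \left(35 - 70\right)}{49} + \left(24 + 2 \cdot 3 \cdot 3\right)} = \frac{1}{3 \cdot \frac{1}{49} \left(-35\right) + \left(24 + 2 \cdot 9\right)} = \frac{1}{- \frac{15}{7} + \left(24 + 18\right)} = \frac{1}{- \frac{15}{7} + 42} = \frac{1}{\frac{279}{7}} = \frac{7}{279}$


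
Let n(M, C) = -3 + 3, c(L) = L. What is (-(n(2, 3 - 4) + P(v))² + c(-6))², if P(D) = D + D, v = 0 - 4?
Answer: 4900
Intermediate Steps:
v = -4
P(D) = 2*D
n(M, C) = 0
(-(n(2, 3 - 4) + P(v))² + c(-6))² = (-(0 + 2*(-4))² - 6)² = (-(0 - 8)² - 6)² = (-1*(-8)² - 6)² = (-1*64 - 6)² = (-64 - 6)² = (-70)² = 4900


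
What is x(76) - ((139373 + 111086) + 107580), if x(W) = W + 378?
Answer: -357585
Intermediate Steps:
x(W) = 378 + W
x(76) - ((139373 + 111086) + 107580) = (378 + 76) - ((139373 + 111086) + 107580) = 454 - (250459 + 107580) = 454 - 1*358039 = 454 - 358039 = -357585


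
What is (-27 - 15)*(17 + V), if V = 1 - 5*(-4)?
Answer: -1596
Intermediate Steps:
V = 21 (V = 1 + 20 = 21)
(-27 - 15)*(17 + V) = (-27 - 15)*(17 + 21) = -42*38 = -1596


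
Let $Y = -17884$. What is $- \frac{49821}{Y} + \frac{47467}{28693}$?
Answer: $\frac{325487683}{73306516} \approx 4.4401$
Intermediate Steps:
$- \frac{49821}{Y} + \frac{47467}{28693} = - \frac{49821}{-17884} + \frac{47467}{28693} = \left(-49821\right) \left(- \frac{1}{17884}\right) + 47467 \cdot \frac{1}{28693} = \frac{49821}{17884} + \frac{6781}{4099} = \frac{325487683}{73306516}$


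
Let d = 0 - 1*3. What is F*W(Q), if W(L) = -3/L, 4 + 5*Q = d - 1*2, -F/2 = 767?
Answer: -7670/3 ≈ -2556.7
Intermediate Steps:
F = -1534 (F = -2*767 = -1534)
d = -3 (d = 0 - 3 = -3)
Q = -9/5 (Q = -⅘ + (-3 - 1*2)/5 = -⅘ + (-3 - 2)/5 = -⅘ + (⅕)*(-5) = -⅘ - 1 = -9/5 ≈ -1.8000)
F*W(Q) = -(-4602)/(-9/5) = -(-4602)*(-5)/9 = -1534*5/3 = -7670/3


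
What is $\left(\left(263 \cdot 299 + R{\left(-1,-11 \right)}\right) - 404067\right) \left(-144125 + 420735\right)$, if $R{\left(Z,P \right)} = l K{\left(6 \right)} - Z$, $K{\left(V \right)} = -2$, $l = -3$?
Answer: $-90015256030$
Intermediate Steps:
$R{\left(Z,P \right)} = 6 - Z$ ($R{\left(Z,P \right)} = \left(-3\right) \left(-2\right) - Z = 6 - Z$)
$\left(\left(263 \cdot 299 + R{\left(-1,-11 \right)}\right) - 404067\right) \left(-144125 + 420735\right) = \left(\left(263 \cdot 299 + \left(6 - -1\right)\right) - 404067\right) \left(-144125 + 420735\right) = \left(\left(78637 + \left(6 + 1\right)\right) - 404067\right) 276610 = \left(\left(78637 + 7\right) - 404067\right) 276610 = \left(78644 - 404067\right) 276610 = \left(-325423\right) 276610 = -90015256030$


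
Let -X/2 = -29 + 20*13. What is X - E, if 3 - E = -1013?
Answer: -1478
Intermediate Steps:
E = 1016 (E = 3 - 1*(-1013) = 3 + 1013 = 1016)
X = -462 (X = -2*(-29 + 20*13) = -2*(-29 + 260) = -2*231 = -462)
X - E = -462 - 1*1016 = -462 - 1016 = -1478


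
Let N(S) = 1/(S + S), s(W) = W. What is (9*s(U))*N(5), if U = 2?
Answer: 9/5 ≈ 1.8000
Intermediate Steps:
N(S) = 1/(2*S)
(9*s(U))*N(5) = (9*2)*((½)/5) = 18*((½)*(⅕)) = 18*(⅒) = 9/5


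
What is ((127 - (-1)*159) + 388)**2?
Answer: 454276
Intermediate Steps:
((127 - (-1)*159) + 388)**2 = ((127 - 1*(-159)) + 388)**2 = ((127 + 159) + 388)**2 = (286 + 388)**2 = 674**2 = 454276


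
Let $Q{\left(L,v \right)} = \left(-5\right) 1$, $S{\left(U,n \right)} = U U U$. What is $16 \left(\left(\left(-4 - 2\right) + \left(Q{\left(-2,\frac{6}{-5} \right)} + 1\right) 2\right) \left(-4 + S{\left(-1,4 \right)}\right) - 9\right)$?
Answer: $976$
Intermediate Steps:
$S{\left(U,n \right)} = U^{3}$ ($S{\left(U,n \right)} = U^{2} U = U^{3}$)
$Q{\left(L,v \right)} = -5$
$16 \left(\left(\left(-4 - 2\right) + \left(Q{\left(-2,\frac{6}{-5} \right)} + 1\right) 2\right) \left(-4 + S{\left(-1,4 \right)}\right) - 9\right) = 16 \left(\left(\left(-4 - 2\right) + \left(-5 + 1\right) 2\right) \left(-4 + \left(-1\right)^{3}\right) - 9\right) = 16 \left(\left(\left(-4 - 2\right) - 8\right) \left(-4 - 1\right) - 9\right) = 16 \left(\left(-6 - 8\right) \left(-5\right) - 9\right) = 16 \left(\left(-14\right) \left(-5\right) - 9\right) = 16 \left(70 - 9\right) = 16 \cdot 61 = 976$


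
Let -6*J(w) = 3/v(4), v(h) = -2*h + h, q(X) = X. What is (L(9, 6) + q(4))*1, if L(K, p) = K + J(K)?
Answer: 105/8 ≈ 13.125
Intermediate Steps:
v(h) = -h
J(w) = ⅛ (J(w) = -1/(2*((-1*4))) = -1/(2*(-4)) = -(-1)/(2*4) = -⅙*(-¾) = ⅛)
L(K, p) = ⅛ + K (L(K, p) = K + ⅛ = ⅛ + K)
(L(9, 6) + q(4))*1 = ((⅛ + 9) + 4)*1 = (73/8 + 4)*1 = (105/8)*1 = 105/8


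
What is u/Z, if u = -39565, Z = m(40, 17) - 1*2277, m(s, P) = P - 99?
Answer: 39565/2359 ≈ 16.772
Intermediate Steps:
m(s, P) = -99 + P
Z = -2359 (Z = (-99 + 17) - 1*2277 = -82 - 2277 = -2359)
u/Z = -39565/(-2359) = -39565*(-1/2359) = 39565/2359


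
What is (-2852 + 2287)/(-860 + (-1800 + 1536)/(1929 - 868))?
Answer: 599465/912724 ≈ 0.65679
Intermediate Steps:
(-2852 + 2287)/(-860 + (-1800 + 1536)/(1929 - 868)) = -565/(-860 - 264/1061) = -565/(-912724/1061) = -565*(-1061/912724) = 599465/912724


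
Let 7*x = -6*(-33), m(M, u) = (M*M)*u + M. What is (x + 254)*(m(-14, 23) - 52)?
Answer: 8777392/7 ≈ 1.2539e+6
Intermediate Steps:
m(M, u) = M + u*M² (m(M, u) = M²*u + M = u*M² + M = M + u*M²)
x = 198/7 (x = (-6*(-33))/7 = (⅐)*198 = 198/7 ≈ 28.286)
(x + 254)*(m(-14, 23) - 52) = (198/7 + 254)*(-14*(1 - 14*23) - 52) = 1976*(-14*(1 - 322) - 52)/7 = 1976*(-14*(-321) - 52)/7 = 1976*(4494 - 52)/7 = (1976/7)*4442 = 8777392/7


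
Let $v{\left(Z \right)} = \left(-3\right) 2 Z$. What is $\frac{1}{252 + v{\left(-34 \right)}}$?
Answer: $\frac{1}{456} \approx 0.002193$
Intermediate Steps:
$v{\left(Z \right)} = - 6 Z$
$\frac{1}{252 + v{\left(-34 \right)}} = \frac{1}{252 - -204} = \frac{1}{252 + 204} = \frac{1}{456}$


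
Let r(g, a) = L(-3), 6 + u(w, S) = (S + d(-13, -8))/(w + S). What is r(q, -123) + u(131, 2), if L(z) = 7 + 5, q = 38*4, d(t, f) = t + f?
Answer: 41/7 ≈ 5.8571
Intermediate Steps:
d(t, f) = f + t
u(w, S) = -6 + (-21 + S)/(S + w) (u(w, S) = -6 + (S + (-8 - 13))/(w + S) = -6 + (S - 21)/(S + w) = -6 + (-21 + S)/(S + w))
q = 152
L(z) = 12
r(g, a) = 12
r(q, -123) + u(131, 2) = 12 + (-21 - 6*131 - 5*2)/(2 + 131) = 12 + (-21 - 786 - 10)/133 = 12 + (1/133)*(-817) = 12 - 43/7 = 41/7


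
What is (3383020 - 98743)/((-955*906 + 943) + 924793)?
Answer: 3284277/60506 ≈ 54.280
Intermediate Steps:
(3383020 - 98743)/((-955*906 + 943) + 924793) = 3284277/((-865230 + 943) + 924793) = 3284277/(-864287 + 924793) = 3284277/60506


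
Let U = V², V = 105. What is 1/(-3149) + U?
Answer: 34717724/3149 ≈ 11025.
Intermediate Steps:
U = 11025 (U = 105² = 11025)
1/(-3149) + U = 1/(-3149) + 11025 = -1/3149 + 11025 = 34717724/3149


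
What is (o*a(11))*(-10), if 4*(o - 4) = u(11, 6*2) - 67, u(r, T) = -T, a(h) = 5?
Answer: 1575/2 ≈ 787.50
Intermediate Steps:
o = -63/4 (o = 4 + (-6*2 - 67)/4 = 4 + (-1*12 - 67)/4 = 4 + (-12 - 67)/4 = 4 + (¼)*(-79) = 4 - 79/4 = -63/4 ≈ -15.750)
(o*a(11))*(-10) = -63/4*5*(-10) = -315/4*(-10) = 1575/2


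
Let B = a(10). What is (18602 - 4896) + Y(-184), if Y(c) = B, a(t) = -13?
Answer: 13693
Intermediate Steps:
B = -13
Y(c) = -13
(18602 - 4896) + Y(-184) = (18602 - 4896) - 13 = 13706 - 13 = 13693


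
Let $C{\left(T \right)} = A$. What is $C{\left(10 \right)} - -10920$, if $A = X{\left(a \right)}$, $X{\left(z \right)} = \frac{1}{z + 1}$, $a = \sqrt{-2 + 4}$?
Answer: $10919 + \sqrt{2} \approx 10920.0$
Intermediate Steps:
$a = \sqrt{2} \approx 1.4142$
$X{\left(z \right)} = \frac{1}{1 + z}$
$A = \frac{1}{1 + \sqrt{2}} \approx 0.41421$
$C{\left(T \right)} = -1 + \sqrt{2}$
$C{\left(10 \right)} - -10920 = \left(-1 + \sqrt{2}\right) - -10920 = \left(-1 + \sqrt{2}\right) + 10920 = 10919 + \sqrt{2}$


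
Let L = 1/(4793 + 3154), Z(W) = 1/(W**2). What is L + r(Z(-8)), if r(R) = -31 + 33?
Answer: 15895/7947 ≈ 2.0001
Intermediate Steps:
Z(W) = W**(-2)
r(R) = 2
L = 1/7947 ≈ 0.00012583
L + r(Z(-8)) = 1/7947 + 2 = 15895/7947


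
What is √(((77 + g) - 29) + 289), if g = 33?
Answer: √370 ≈ 19.235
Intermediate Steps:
√(((77 + g) - 29) + 289) = √(((77 + 33) - 29) + 289) = √((110 - 29) + 289) = √(81 + 289) = √370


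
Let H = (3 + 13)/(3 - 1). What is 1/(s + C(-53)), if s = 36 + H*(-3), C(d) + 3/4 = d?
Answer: -4/167 ≈ -0.023952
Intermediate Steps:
H = 8 (H = 16/2 = 16*(½) = 8)
C(d) = -¾ + d
s = 12 (s = 36 + 8*(-3) = 36 - 24 = 12)
1/(s + C(-53)) = 1/(12 + (-¾ - 53)) = 1/(12 - 215/4) = 1/(-167/4) = -4/167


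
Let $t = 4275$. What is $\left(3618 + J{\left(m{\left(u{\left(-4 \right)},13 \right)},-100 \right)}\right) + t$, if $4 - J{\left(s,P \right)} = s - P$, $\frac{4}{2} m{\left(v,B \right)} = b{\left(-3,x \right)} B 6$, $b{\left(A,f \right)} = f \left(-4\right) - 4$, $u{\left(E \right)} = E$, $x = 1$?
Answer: $8109$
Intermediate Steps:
$b{\left(A,f \right)} = -4 - 4 f$ ($b{\left(A,f \right)} = - 4 f - 4 = -4 - 4 f$)
$m{\left(v,B \right)} = - 24 B$ ($m{\left(v,B \right)} = \frac{\left(-4 - 4\right) B 6}{2} = \frac{- 8 B 6}{2} = \frac{\left(-48\right) B}{2} = - 24 B$)
$J{\left(s,P \right)} = 4 + P - s$ ($J{\left(s,P \right)} = 4 - \left(s - P\right) = 4 + \left(P - s\right) = 4 + P - s$)
$\left(3618 + J{\left(m{\left(u{\left(-4 \right)},13 \right)},-100 \right)}\right) + t = \left(3618 - \left(96 - 312\right)\right) + 4275 = \left(3618 - -216\right) + 4275 = \left(3618 + \left(4 - 100 + 312\right)\right) + 4275 = \left(3618 + 216\right) + 4275 = 3834 + 4275 = 8109$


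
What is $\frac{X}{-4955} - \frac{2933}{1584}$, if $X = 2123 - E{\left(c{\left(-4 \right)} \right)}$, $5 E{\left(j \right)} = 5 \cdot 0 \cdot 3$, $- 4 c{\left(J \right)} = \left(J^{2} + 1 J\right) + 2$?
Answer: $- \frac{17895847}{7848720} \approx -2.2801$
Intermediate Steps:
$c{\left(J \right)} = - \frac{1}{2} - \frac{J}{4} - \frac{J^{2}}{4}$ ($c{\left(J \right)} = - \frac{\left(J^{2} + 1 J\right) + 2}{4} = - \frac{\left(J^{2} + J\right) + 2}{4} = - \frac{\left(J + J^{2}\right) + 2}{4} = - \frac{2 + J + J^{2}}{4} = - \frac{1}{2} - \frac{J}{4} - \frac{J^{2}}{4}$)
$E{\left(j \right)} = 0$ ($E{\left(j \right)} = \frac{5 \cdot 0 \cdot 3}{5} = \frac{0 \cdot 3}{5} = \frac{1}{5} \cdot 0 = 0$)
$X = 2123$ ($X = 2123 - 0 = 2123 + 0 = 2123$)
$\frac{X}{-4955} - \frac{2933}{1584} = \frac{2123}{-4955} - \frac{2933}{1584} = 2123 \left(- \frac{1}{4955}\right) - \frac{2933}{1584} = - \frac{2123}{4955} - \frac{2933}{1584} = - \frac{17895847}{7848720}$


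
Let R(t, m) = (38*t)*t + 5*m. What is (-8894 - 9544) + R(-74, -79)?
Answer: 189255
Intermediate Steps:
R(t, m) = 5*m + 38*t² (R(t, m) = 38*t² + 5*m = 5*m + 38*t²)
(-8894 - 9544) + R(-74, -79) = (-8894 - 9544) + (5*(-79) + 38*(-74)²) = -18438 + (-395 + 38*5476) = -18438 + (-395 + 208088) = -18438 + 207693 = 189255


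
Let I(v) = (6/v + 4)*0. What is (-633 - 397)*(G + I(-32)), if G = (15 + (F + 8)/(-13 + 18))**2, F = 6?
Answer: -1631726/5 ≈ -3.2635e+5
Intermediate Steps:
G = 7921/25 (G = (15 + (6 + 8)/(-13 + 18))**2 = (15 + 14/5)**2 = (89/5)**2 = 7921/25 ≈ 316.84)
I(v) = 0 (I(v) = (4 + 6/v)*0 = 0)
(-633 - 397)*(G + I(-32)) = (-633 - 397)*(7921/25 + 0) = -1030*7921/25 = -1631726/5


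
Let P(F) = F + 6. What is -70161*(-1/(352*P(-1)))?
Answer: 70161/1760 ≈ 39.864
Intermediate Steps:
P(F) = 6 + F
-70161*(-1/(352*P(-1))) = -70161*(-1/(352*(6 - 1))) = -70161/((-352*5)) = -70161/(-1760) = -70161*(-1/1760) = 70161/1760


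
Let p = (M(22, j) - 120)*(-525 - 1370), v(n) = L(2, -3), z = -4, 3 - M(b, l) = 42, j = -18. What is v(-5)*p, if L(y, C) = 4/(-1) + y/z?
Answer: -2711745/2 ≈ -1.3559e+6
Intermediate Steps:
M(b, l) = -39 (M(b, l) = 3 - 1*42 = 3 - 42 = -39)
L(y, C) = -4 - y/4 (L(y, C) = 4/(-1) + y/(-4) = 4*(-1) + y*(-¼) = -4 - y/4)
v(n) = -9/2 (v(n) = -4 - ¼*2 = -4 - ½ = -9/2)
p = 301305 (p = (-39 - 120)*(-525 - 1370) = -159*(-1895) = 301305)
v(-5)*p = -9/2*301305 = -2711745/2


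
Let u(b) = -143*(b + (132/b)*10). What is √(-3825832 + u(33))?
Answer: I*√3836271 ≈ 1958.6*I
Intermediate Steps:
u(b) = -188760/b - 143*b (u(b) = -143*(b + 1320/b) = -188760/b - 143*b)
√(-3825832 + u(33)) = √(-3825832 + (-188760/33 - 143*33)) = √(-3825832 + (-188760*1/33 - 4719)) = √(-3825832 + (-5720 - 4719)) = √(-3825832 - 10439) = √(-3836271) = I*√3836271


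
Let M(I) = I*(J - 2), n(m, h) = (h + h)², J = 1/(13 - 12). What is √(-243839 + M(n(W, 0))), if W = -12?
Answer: I*√243839 ≈ 493.8*I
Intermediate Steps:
J = 1 (J = 1/1 = 1)
n(m, h) = 4*h² (n(m, h) = (2*h)² = 4*h²)
M(I) = -I (M(I) = I*(1 - 2) = I*(-1) = -I)
√(-243839 + M(n(W, 0))) = √(-243839 - 4*0²) = √(-243839 - 4*0) = √(-243839 - 1*0) = √(-243839 + 0) = √(-243839) = I*√243839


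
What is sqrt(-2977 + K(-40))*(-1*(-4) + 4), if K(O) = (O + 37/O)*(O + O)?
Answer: 24*sqrt(33) ≈ 137.87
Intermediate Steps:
K(O) = 2*O*(O + 37/O) (K(O) = (O + 37/O)*(2*O) = 2*O*(O + 37/O))
sqrt(-2977 + K(-40))*(-1*(-4) + 4) = sqrt(-2977 + (74 + 2*(-40)**2))*(-1*(-4) + 4) = sqrt(-2977 + (74 + 2*1600))*(4 + 4) = sqrt(-2977 + (74 + 3200))*8 = sqrt(-2977 + 3274)*8 = sqrt(297)*8 = (3*sqrt(33))*8 = 24*sqrt(33)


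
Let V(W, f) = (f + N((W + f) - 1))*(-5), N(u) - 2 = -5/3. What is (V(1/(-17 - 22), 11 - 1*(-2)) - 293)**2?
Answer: 1164241/9 ≈ 1.2936e+5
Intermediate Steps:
N(u) = 1/3 (N(u) = 2 - 5/3 = 1/3)
V(W, f) = -5/3 - 5*f (V(W, f) = (f + 1/3)*(-5) = (1/3 + f)*(-5) = -5/3 - 5*f)
(V(1/(-17 - 22), 11 - 1*(-2)) - 293)**2 = ((-5/3 - 5*(11 - 1*(-2))) - 293)**2 = ((-5/3 - 5*(11 + 2)) - 293)**2 = ((-5/3 - 5*13) - 293)**2 = ((-5/3 - 65) - 293)**2 = (-200/3 - 293)**2 = (-1079/3)**2 = 1164241/9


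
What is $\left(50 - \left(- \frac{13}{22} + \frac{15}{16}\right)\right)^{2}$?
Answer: $\frac{76370121}{30976} \approx 2465.5$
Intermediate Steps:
$\left(50 - \left(- \frac{13}{22} + \frac{15}{16}\right)\right)^{2} = \left(50 - \frac{61}{176}\right)^{2} = \left(\frac{8739}{176}\right)^{2} = \frac{76370121}{30976}$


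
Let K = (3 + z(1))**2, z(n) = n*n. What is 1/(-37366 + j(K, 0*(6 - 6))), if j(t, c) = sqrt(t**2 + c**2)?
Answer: -1/37350 ≈ -2.6774e-5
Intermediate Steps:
z(n) = n**2
K = 16 (K = (3 + 1**2)**2 = (3 + 1)**2 = 4**2 = 16)
j(t, c) = sqrt(c**2 + t**2)
1/(-37366 + j(K, 0*(6 - 6))) = 1/(-37366 + sqrt((0*(6 - 6))**2 + 16**2)) = 1/(-37366 + sqrt((0*0)**2 + 256)) = 1/(-37366 + sqrt(0**2 + 256)) = 1/(-37366 + sqrt(0 + 256)) = 1/(-37366 + sqrt(256)) = 1/(-37366 + 16) = 1/(-37350) = -1/37350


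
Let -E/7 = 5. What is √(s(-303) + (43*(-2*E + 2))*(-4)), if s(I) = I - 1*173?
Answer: 2*I*√3215 ≈ 113.4*I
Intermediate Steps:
E = -35 (E = -7*5 = -35)
s(I) = -173 + I (s(I) = I - 173 = -173 + I)
√(s(-303) + (43*(-2*E + 2))*(-4)) = √((-173 - 303) + (43*(-2*(-35) + 2))*(-4)) = √(-476 + (43*(70 + 2))*(-4)) = √(-476 + (43*72)*(-4)) = √(-476 + 3096*(-4)) = √(-476 - 12384) = √(-12860) = 2*I*√3215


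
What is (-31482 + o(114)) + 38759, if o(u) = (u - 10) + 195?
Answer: 7576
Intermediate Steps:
o(u) = 185 + u (o(u) = (-10 + u) + 195 = 185 + u)
(-31482 + o(114)) + 38759 = (-31482 + (185 + 114)) + 38759 = (-31482 + 299) + 38759 = -31183 + 38759 = 7576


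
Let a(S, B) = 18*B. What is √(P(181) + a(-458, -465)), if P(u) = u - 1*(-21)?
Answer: 2*I*√2042 ≈ 90.377*I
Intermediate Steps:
P(u) = 21 + u (P(u) = u + 21 = 21 + u)
√(P(181) + a(-458, -465)) = √((21 + 181) + 18*(-465)) = √(202 - 8370) = √(-8168) = 2*I*√2042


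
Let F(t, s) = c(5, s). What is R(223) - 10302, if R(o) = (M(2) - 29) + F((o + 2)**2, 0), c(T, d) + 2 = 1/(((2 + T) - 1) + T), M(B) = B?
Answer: -113640/11 ≈ -10331.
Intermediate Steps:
c(T, d) = -2 + 1/(1 + 2*T) (c(T, d) = -2 + 1/(((2 + T) - 1) + T) = -2 + 1/((1 + T) + T) = -2 + 1/(1 + 2*T))
F(t, s) = -21/11 (F(t, s) = (-1 - 4*5)/(1 + 2*5) = (-1 - 20)/(1 + 10) = -21/11)
R(o) = -318/11 (R(o) = (2 - 29) - 21/11 = -27 - 21/11 = -318/11)
R(223) - 10302 = -318/11 - 10302 = -113640/11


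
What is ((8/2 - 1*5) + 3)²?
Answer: 4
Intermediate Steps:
((8/2 - 1*5) + 3)² = ((8*(½) - 5) + 3)² = ((4 - 5) + 3)² = (-1 + 3)² = 2² = 4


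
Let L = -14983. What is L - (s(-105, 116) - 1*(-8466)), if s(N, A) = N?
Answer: -23344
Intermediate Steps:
L - (s(-105, 116) - 1*(-8466)) = -14983 - (-105 - 1*(-8466)) = -14983 - (-105 + 8466) = -14983 - 1*8361 = -14983 - 8361 = -23344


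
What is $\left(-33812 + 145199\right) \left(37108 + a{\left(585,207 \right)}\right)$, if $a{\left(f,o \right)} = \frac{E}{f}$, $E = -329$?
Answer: $\frac{805990799779}{195} \approx 4.1333 \cdot 10^{9}$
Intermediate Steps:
$a{\left(f,o \right)} = - \frac{329}{f}$
$\left(-33812 + 145199\right) \left(37108 + a{\left(585,207 \right)}\right) = \left(-33812 + 145199\right) \left(37108 - \frac{329}{585}\right) = 111387 \left(37108 - \frac{329}{585}\right) = 111387 \cdot \frac{21707851}{585} = \frac{805990799779}{195}$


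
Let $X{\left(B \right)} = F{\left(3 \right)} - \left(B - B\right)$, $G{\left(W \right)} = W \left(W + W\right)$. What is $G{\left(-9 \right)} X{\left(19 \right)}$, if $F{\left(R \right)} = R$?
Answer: $486$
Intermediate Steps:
$G{\left(W \right)} = 2 W^{2}$ ($G{\left(W \right)} = W 2 W = 2 W^{2}$)
$X{\left(B \right)} = 3$ ($X{\left(B \right)} = 3 - \left(B - B\right) = 3 - 0 = 3 + 0 = 3$)
$G{\left(-9 \right)} X{\left(19 \right)} = 2 \left(-9\right)^{2} \cdot 3 = 2 \cdot 81 \cdot 3 = 162 \cdot 3 = 486$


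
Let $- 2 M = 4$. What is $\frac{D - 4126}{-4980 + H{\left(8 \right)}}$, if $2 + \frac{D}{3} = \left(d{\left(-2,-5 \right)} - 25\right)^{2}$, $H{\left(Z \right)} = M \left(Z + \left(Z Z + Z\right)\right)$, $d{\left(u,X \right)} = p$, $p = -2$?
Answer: $\frac{389}{1028} \approx 0.3784$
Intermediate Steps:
$M = -2$ ($M = \left(- \frac{1}{2}\right) 4 = -2$)
$d{\left(u,X \right)} = -2$
$H{\left(Z \right)} = - 4 Z - 2 Z^{2}$ ($H{\left(Z \right)} = - 2 \left(Z + \left(Z Z + Z\right)\right) = - 2 \left(Z + \left(Z^{2} + Z\right)\right) = - 2 \left(Z + \left(Z + Z^{2}\right)\right) = - 2 \left(Z^{2} + 2 Z\right) = - 4 Z - 2 Z^{2}$)
$D = 2181$ ($D = -6 + 3 \left(-2 - 25\right)^{2} = -6 + 3 \left(-27\right)^{2} = -6 + 3 \cdot 729 = -6 + 2187 = 2181$)
$\frac{D - 4126}{-4980 + H{\left(8 \right)}} = \frac{2181 - 4126}{-4980 - 16 \left(2 + 8\right)} = - \frac{1945}{-4980 - 16 \cdot 10} = - \frac{1945}{-4980 - 160} = - \frac{1945}{-5140} = \left(-1945\right) \left(- \frac{1}{5140}\right) = \frac{389}{1028}$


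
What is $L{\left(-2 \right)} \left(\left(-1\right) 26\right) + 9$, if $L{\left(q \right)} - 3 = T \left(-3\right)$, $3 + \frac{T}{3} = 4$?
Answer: $165$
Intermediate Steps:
$T = 3$ ($T = -9 + 3 \cdot 4 = -9 + 12 = 3$)
$L{\left(q \right)} = -6$ ($L{\left(q \right)} = 3 + 3 \left(-3\right) = 3 - 9 = -6$)
$L{\left(-2 \right)} \left(\left(-1\right) 26\right) + 9 = - 6 \left(\left(-1\right) 26\right) + 9 = \left(-6\right) \left(-26\right) + 9 = 156 + 9 = 165$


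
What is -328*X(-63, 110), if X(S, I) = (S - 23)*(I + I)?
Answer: 6205760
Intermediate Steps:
X(S, I) = 2*I*(-23 + S) (X(S, I) = (-23 + S)*(2*I) = 2*I*(-23 + S))
-328*X(-63, 110) = -656*110*(-23 - 63) = -656*110*(-86) = -328*(-18920) = 6205760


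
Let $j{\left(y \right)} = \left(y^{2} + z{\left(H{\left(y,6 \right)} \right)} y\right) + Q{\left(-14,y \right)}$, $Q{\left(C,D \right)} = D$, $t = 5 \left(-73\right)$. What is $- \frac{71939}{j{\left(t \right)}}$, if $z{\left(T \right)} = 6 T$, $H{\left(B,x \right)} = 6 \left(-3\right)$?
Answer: $- \frac{71939}{172280} \approx -0.41757$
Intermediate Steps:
$H{\left(B,x \right)} = -18$
$t = -365$
$j{\left(y \right)} = y^{2} - 107 y$ ($j{\left(y \right)} = \left(y^{2} + 6 \left(-18\right) y\right) + y = \left(y^{2} - 108 y\right) + y = y^{2} - 107 y$)
$- \frac{71939}{j{\left(t \right)}} = - \frac{71939}{\left(-365\right) \left(-107 - 365\right)} = - \frac{71939}{\left(-365\right) \left(-472\right)} = - \frac{71939}{172280}$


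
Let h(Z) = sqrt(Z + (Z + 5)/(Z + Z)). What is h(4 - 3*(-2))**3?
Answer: 43*sqrt(43)/8 ≈ 35.246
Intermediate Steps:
h(Z) = sqrt(Z + (5 + Z)/(2*Z)) (h(Z) = sqrt(Z + (5 + Z)/((2*Z))) = sqrt(Z + (5 + Z)*(1/(2*Z))) = sqrt(Z + (5 + Z)/(2*Z)))
h(4 - 3*(-2))**3 = (sqrt(2 + 4*(4 - 3*(-2)) + 10/(4 - 3*(-2)))/2)**3 = (sqrt(2 + 4*(4 + 6) + 10/(4 + 6))/2)**3 = (sqrt(2 + 4*10 + 10/10)/2)**3 = (sqrt(2 + 40 + 10*(1/10))/2)**3 = (sqrt(2 + 40 + 1)/2)**3 = (sqrt(43)/2)**3 = 43*sqrt(43)/8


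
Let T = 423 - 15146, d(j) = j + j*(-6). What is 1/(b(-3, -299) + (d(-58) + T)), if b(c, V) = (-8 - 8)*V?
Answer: -1/9649 ≈ -0.00010364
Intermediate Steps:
d(j) = -5*j (d(j) = j - 6*j = -5*j)
b(c, V) = -16*V
T = -14723
1/(b(-3, -299) + (d(-58) + T)) = 1/(-16*(-299) + (-5*(-58) - 14723)) = 1/(4784 + (290 - 14723)) = 1/(4784 - 14433) = 1/(-9649) = -1/9649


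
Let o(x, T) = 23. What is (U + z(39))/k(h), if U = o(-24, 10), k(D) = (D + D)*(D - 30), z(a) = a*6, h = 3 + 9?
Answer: -257/432 ≈ -0.59491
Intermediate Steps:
h = 12
z(a) = 6*a
k(D) = 2*D*(-30 + D) (k(D) = (2*D)*(-30 + D) = 2*D*(-30 + D))
U = 23
(U + z(39))/k(h) = (23 + 6*39)/((2*12*(-30 + 12))) = (23 + 234)/((2*12*(-18))) = 257/(-432) = 257*(-1/432) = -257/432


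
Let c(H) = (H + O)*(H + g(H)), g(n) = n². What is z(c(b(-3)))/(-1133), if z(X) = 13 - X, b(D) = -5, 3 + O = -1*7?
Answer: -313/1133 ≈ -0.27626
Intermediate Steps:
O = -10 (O = -3 - 1*7 = -3 - 7 = -10)
c(H) = (-10 + H)*(H + H²) (c(H) = (H - 10)*(H + H²) = (-10 + H)*(H + H²))
z(c(b(-3)))/(-1133) = (13 - (-5)*(-10 + (-5)² - 9*(-5)))/(-1133) = (13 - (-5)*(-10 + 25 + 45))*(-1/1133) = (13 - (-5)*60)*(-1/1133) = (13 - 1*(-300))*(-1/1133) = (13 + 300)*(-1/1133) = 313*(-1/1133) = -313/1133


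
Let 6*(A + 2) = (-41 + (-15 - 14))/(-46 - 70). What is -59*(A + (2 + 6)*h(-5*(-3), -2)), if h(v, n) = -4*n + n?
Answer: -946537/348 ≈ -2719.9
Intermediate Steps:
h(v, n) = -3*n
A = -661/348 (A = -2 + ((-41 + (-15 - 14))/(-46 - 70))/6 = -2 + ((-41 - 29)/(-116))/6 = -2 + (-70*(-1/116))/6 = -2 + (⅙)*(35/58) = -2 + 35/348 = -661/348 ≈ -1.8994)
-59*(A + (2 + 6)*h(-5*(-3), -2)) = -59*(-661/348 + (2 + 6)*(-3*(-2))) = -59*(-661/348 + 8*6) = -59*(-661/348 + 48) = -59*16043/348 = -946537/348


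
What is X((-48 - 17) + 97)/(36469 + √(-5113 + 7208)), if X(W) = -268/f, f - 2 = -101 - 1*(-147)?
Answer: -2443423/15959830392 + 67*√2095/15959830392 ≈ -0.00015291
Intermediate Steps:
f = 48 (f = 2 + (-101 - 1*(-147)) = 2 + (-101 + 147) = 2 + 46 = 48)
X(W) = -67/12 (X(W) = -268/48 = -268*1/48 = -67/12)
X((-48 - 17) + 97)/(36469 + √(-5113 + 7208)) = -67/(12*(36469 + √(-5113 + 7208))) = -67/(12*(36469 + √2095))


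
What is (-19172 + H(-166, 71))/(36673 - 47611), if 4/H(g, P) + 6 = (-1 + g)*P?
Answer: 37906240/21626249 ≈ 1.7528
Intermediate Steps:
H(g, P) = 4/(-6 + P*(-1 + g)) (H(g, P) = 4/(-6 + (-1 + g)*P) = 4/(-6 + P*(-1 + g)))
(-19172 + H(-166, 71))/(36673 - 47611) = (-19172 + 4/(-6 - 1*71 + 71*(-166)))/(36673 - 47611) = (-19172 + 4/(-6 - 71 - 11786))/(-10938) = (-19172 + 4/(-11863))*(-1/10938) = (-19172 + 4*(-1/11863))*(-1/10938) = (-19172 - 4/11863)*(-1/10938) = -227437440/11863*(-1/10938) = 37906240/21626249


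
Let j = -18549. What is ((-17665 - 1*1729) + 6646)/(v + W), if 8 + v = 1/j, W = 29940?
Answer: -236462652/555208667 ≈ -0.42590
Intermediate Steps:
v = -148393/18549 (v = -8 + 1/(-18549) = -8 - 1/18549 = -148393/18549 ≈ -8.0001)
((-17665 - 1*1729) + 6646)/(v + W) = ((-17665 - 1*1729) + 6646)/(-148393/18549 + 29940) = ((-17665 - 1729) + 6646)/(555208667/18549) = (-19394 + 6646)*(18549/555208667) = -12748*18549/555208667 = -236462652/555208667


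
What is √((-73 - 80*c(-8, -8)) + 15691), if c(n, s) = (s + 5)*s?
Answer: 3*√1522 ≈ 117.04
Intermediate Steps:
c(n, s) = s*(5 + s) (c(n, s) = (5 + s)*s = s*(5 + s))
√((-73 - 80*c(-8, -8)) + 15691) = √((-73 - (-640)*(5 - 8)) + 15691) = √((-73 - (-640)*(-3)) + 15691) = √((-73 - 80*24) + 15691) = √((-73 - 1920) + 15691) = √(-1993 + 15691) = √13698 = 3*√1522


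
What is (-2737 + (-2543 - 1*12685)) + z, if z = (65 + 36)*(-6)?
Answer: -18571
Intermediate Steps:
z = -606 (z = 101*(-6) = -606)
(-2737 + (-2543 - 1*12685)) + z = (-2737 + (-2543 - 1*12685)) - 606 = (-2737 + (-2543 - 12685)) - 606 = (-2737 - 15228) - 606 = -17965 - 606 = -18571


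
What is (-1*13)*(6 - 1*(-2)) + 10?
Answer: -94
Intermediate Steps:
(-1*13)*(6 - 1*(-2)) + 10 = -13*(6 + 2) + 10 = -13*8 + 10 = -104 + 10 = -94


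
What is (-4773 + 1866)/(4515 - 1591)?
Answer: -171/172 ≈ -0.99419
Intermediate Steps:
(-4773 + 1866)/(4515 - 1591) = -2907/2924 = -2907*1/2924 = -171/172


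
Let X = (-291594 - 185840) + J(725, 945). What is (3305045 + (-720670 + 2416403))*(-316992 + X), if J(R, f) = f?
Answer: -3968022328218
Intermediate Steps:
X = -476489 (X = (-291594 - 185840) + 945 = -477434 + 945 = -476489)
(3305045 + (-720670 + 2416403))*(-316992 + X) = (3305045 + (-720670 + 2416403))*(-316992 - 476489) = (3305045 + 1695733)*(-793481) = 5000778*(-793481) = -3968022328218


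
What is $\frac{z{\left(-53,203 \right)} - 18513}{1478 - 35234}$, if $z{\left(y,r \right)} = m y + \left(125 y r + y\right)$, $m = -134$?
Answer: $\frac{452113}{11252} \approx 40.181$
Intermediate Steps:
$z{\left(y,r \right)} = - 133 y + 125 r y$ ($z{\left(y,r \right)} = - 134 y + \left(125 y r + y\right) = - 134 y + \left(125 r y + y\right) = - 134 y + \left(y + 125 r y\right) = - 133 y + 125 r y$)
$\frac{z{\left(-53,203 \right)} - 18513}{1478 - 35234} = \frac{- 53 \left(-133 + 125 \cdot 203\right) - 18513}{1478 - 35234} = \frac{- 53 \left(-133 + 25375\right) - 18513}{-33756} = \left(\left(-53\right) 25242 - 18513\right) \left(- \frac{1}{33756}\right) = \left(-1337826 - 18513\right) \left(- \frac{1}{33756}\right) = \left(-1356339\right) \left(- \frac{1}{33756}\right) = \frac{452113}{11252}$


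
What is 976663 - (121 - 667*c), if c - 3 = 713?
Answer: 1454114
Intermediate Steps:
c = 716 (c = 3 + 713 = 716)
976663 - (121 - 667*c) = 976663 - (121 - 667*716) = 976663 - (121 - 477572) = 976663 - 1*(-477451) = 976663 + 477451 = 1454114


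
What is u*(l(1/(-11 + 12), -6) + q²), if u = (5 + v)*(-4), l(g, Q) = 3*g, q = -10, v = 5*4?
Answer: -10300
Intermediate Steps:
v = 20
u = -100 (u = (5 + 20)*(-4) = 25*(-4) = -100)
u*(l(1/(-11 + 12), -6) + q²) = -100*(3/(-11 + 12) + (-10)²) = -100*(3/1 + 100) = -100*(3*1 + 100) = -100*(3 + 100) = -100*103 = -10300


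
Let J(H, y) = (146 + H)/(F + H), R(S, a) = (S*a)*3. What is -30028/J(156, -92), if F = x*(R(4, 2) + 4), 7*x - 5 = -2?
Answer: -2522352/151 ≈ -16704.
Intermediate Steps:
x = 3/7 (x = 5/7 + (1/7)*(-2) = 5/7 - 2/7 = 3/7 ≈ 0.42857)
R(S, a) = 3*S*a
F = 12 (F = 3*(3*4*2 + 4)/7 = 3*(24 + 4)/7 = (3/7)*28 = 12)
J(H, y) = (146 + H)/(12 + H)
-30028/J(156, -92) = -30028*(12 + 156)/(146 + 156) = -30028/(302/168) = -30028/((1/168)*302) = -30028/151/84 = -30028*84/151 = -2522352/151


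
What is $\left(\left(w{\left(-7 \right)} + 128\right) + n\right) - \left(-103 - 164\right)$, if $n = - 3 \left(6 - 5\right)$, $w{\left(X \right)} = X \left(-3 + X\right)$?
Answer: $462$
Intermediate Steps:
$n = -3$ ($n = \left(-3\right) 1 = -3$)
$\left(\left(w{\left(-7 \right)} + 128\right) + n\right) - \left(-103 - 164\right) = \left(\left(- 7 \left(-3 - 7\right) + 128\right) - 3\right) - \left(-103 - 164\right) = \left(\left(\left(-7\right) \left(-10\right) + 128\right) - 3\right) - -267 = \left(\left(70 + 128\right) - 3\right) + 267 = \left(198 - 3\right) + 267 = 195 + 267 = 462$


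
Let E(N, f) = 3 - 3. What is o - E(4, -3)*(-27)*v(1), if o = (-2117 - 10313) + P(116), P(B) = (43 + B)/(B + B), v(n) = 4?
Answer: -2883601/232 ≈ -12429.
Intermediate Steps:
E(N, f) = 0
P(B) = (43 + B)/(2*B) (P(B) = (43 + B)/((2*B)) = (43 + B)*(1/(2*B)) = (43 + B)/(2*B))
o = -2883601/232 (o = (-2117 - 10313) + (½)*(43 + 116)/116 = -12430 + (½)*(1/116)*159 = -12430 + 159/232 = -2883601/232 ≈ -12429.)
o - E(4, -3)*(-27)*v(1) = -2883601/232 - 0*(-27)*4 = -2883601/232 - 0*4 = -2883601/232 - 1*0 = -2883601/232 + 0 = -2883601/232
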